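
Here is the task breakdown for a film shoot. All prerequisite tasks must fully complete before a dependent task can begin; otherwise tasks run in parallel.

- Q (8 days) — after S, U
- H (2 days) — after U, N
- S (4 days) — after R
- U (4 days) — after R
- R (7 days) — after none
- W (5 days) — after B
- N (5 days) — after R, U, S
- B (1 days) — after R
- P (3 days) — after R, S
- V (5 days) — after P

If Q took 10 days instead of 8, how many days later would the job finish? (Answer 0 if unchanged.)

Baseline: R→U→Q = 7+4+8 = 19 → 19 days.
Q is on the critical path; changing it to 10 makes that path 21 days.
No other chain overtakes it, so the finish is 21 days.
Change in finish: 21 − 19 = +2 days.

2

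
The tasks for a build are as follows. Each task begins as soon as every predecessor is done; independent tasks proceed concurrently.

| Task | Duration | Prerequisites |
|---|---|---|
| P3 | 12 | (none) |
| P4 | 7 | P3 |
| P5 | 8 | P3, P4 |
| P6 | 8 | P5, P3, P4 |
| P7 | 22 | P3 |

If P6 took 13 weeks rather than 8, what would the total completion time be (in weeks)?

As given, the longest chain is P3→P4→P5→P6 = 12+7+8+8 = 35, so the finish is 35 weeks.
P6 is on the critical path; changing it to 13 makes that path 40 weeks.
No other chain overtakes it, so the finish is 40 weeks.

40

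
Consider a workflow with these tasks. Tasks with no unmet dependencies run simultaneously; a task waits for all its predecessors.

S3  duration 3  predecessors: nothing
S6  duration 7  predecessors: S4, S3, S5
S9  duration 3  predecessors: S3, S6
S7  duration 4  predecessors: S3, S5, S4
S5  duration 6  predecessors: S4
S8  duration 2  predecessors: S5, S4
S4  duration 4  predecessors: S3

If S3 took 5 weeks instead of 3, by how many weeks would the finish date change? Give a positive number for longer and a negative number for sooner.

The binding path is S3→S4→S5→S6→S9 = 3+4+6+7+3 = 23; finish at 23 weeks.
S3 is on the critical path; changing it to 5 makes that path 25 weeks.
No other chain overtakes it, so the finish is 25 weeks.
Change in finish: 25 − 23 = +2 weeks.

2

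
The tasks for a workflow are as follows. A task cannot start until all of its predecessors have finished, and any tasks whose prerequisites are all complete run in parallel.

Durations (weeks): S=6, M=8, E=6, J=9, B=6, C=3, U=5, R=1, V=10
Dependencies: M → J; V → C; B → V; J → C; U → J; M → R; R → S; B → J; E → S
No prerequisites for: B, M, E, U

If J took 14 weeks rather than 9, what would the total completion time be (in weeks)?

25

Actual critical path: M→J→C = 8+9+3 = 20 ⇒ 20 weeks.
J is on the critical path; changing it to 14 makes that path 25 weeks.
No other chain overtakes it, so the finish is 25 weeks.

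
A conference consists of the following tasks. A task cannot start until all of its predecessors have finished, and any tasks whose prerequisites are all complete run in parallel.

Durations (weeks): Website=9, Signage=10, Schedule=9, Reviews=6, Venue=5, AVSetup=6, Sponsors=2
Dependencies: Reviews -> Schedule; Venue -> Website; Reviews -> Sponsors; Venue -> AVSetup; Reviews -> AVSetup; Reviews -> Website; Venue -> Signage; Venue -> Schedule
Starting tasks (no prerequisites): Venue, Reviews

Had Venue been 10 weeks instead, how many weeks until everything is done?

The binding path is Venue→Signage = 5+10 = 15; finish at 15 weeks.
Venue is on the critical path; changing it to 10 makes that path 20 weeks.
That remains the longest chain; total 20 weeks.

20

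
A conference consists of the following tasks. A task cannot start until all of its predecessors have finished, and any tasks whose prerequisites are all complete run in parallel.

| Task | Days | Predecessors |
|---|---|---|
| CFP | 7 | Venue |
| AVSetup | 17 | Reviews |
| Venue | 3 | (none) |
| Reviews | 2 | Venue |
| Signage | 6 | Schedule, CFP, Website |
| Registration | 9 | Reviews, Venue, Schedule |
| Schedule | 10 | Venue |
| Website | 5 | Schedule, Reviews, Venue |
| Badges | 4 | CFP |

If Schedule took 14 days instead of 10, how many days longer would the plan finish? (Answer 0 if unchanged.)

4

As given, the longest chain is Venue→Schedule→Website→Signage = 3+10+5+6 = 24, so the finish is 24 days.
Schedule is on the critical path; changing it to 14 makes that path 28 days.
No other chain overtakes it, so the finish is 28 days.
Change in finish: 28 − 24 = +4 days.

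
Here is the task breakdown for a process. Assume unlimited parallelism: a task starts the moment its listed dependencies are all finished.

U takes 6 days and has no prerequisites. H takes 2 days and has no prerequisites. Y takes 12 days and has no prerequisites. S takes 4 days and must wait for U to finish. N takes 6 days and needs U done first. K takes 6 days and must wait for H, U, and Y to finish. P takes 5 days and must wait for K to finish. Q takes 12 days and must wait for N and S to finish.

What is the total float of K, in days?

1

Critical path: U→N→Q = 6+6+12 = 24, so the finish is 24 days.
K finishes as early as 18 and must finish by 19.
Float = 24 − 23 = 1.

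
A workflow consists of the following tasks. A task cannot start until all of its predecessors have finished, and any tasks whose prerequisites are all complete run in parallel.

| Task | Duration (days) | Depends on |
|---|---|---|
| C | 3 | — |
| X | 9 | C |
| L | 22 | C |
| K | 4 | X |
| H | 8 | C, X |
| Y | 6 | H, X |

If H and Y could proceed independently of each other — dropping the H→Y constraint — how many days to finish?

Before: longest chain C→X→H→Y = 3+9+8+6 = 26, finish 26.
Without H→Y, Y's earliest start moves from 20 to 12.
The longest chain is now C→L = 3+22 = 25, so the job takes 25 days.

25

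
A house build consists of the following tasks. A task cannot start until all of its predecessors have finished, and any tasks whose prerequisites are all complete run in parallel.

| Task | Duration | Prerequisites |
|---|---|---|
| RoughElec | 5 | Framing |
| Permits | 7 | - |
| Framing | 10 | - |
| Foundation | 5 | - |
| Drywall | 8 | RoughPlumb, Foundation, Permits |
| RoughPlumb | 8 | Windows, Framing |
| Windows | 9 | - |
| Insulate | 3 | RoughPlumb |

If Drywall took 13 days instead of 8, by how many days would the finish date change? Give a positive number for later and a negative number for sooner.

5

Critical path before the change: Framing→RoughPlumb→Drywall = 10+8+8 = 26 giving 26 days.
Since Drywall is critical, the +5 change carries straight to that chain (now 31 days).
The critical path is still Framing→RoughPlumb→Drywall; finish is now 31 days.
Change in finish: 31 − 26 = +5 days.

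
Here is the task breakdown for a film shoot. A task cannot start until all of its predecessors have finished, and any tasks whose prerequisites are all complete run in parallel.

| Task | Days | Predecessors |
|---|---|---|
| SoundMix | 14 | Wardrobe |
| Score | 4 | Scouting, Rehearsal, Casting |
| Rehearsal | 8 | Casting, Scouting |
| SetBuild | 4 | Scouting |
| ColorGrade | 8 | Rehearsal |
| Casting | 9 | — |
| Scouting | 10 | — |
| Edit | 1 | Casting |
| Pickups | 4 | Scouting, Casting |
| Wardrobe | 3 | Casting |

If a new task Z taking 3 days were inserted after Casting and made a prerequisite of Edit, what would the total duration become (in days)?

Originally the schedule takes 26 days.
With Z inserted, Edit now waits for max(Casting, Z).
New critical path: Casting→Wardrobe→SoundMix = 9+3+14 = 26 ⇒ 26 days.

26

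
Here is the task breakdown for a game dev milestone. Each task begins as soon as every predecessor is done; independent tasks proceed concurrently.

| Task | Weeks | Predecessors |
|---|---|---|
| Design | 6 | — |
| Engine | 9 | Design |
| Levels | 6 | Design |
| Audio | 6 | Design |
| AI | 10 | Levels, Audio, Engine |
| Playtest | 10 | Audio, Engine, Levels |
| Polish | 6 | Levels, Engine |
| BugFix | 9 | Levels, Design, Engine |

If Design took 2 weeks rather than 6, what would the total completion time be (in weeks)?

Critical path before the change: Design→Engine→AI = 6+9+10 = 25 giving 25 weeks.
Design lies on that path, so at 2 weeks the path becomes 21 weeks.
The critical path is still Design→Engine→AI; finish is now 21 weeks.

21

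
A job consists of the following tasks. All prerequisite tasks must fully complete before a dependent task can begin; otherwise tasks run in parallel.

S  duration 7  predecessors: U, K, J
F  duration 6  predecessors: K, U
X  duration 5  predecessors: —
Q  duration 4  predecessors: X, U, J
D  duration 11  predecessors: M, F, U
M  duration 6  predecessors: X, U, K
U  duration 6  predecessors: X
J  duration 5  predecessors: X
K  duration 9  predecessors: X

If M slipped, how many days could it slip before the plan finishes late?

0

Critical path: X→K→M→D = 5+9+6+11 = 31, so the finish is 31 days.
Longest path through M: 31 days (earliest finish 20, latest finish 20).
Slack of M = 14 − 14 = 0 days.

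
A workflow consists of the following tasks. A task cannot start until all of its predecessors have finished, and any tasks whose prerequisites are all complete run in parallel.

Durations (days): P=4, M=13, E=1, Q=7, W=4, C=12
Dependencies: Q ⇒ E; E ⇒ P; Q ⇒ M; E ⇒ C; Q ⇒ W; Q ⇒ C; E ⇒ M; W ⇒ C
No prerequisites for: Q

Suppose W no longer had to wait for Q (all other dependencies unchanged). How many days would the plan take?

21

Before: longest chain Q→W→C = 7+4+12 = 23, finish 23.
Without Q→W, W's earliest start moves from 7 to 0.
New critical path: Q→E→M = 7+1+13 = 21 ⇒ 21 days.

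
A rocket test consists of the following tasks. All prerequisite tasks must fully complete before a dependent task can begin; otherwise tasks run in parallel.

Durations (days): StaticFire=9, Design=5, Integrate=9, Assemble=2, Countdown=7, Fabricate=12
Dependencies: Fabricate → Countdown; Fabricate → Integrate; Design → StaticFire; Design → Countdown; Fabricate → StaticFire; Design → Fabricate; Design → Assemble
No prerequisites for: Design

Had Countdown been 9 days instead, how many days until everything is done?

26

As given, the longest chain is Design→Fabricate→StaticFire = 5+12+9 = 26, so the finish is 26 days.
The longest path through Countdown is only 24 days, so Countdown has float 2.
That remains the longest chain; total 26 days.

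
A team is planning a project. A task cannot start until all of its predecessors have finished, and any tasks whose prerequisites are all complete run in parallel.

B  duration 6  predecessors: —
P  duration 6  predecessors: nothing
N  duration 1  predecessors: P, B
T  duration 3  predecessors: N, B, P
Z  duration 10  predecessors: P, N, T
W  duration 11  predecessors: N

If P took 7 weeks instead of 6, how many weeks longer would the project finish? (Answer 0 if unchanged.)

As given, the longest chain is P→N→T→Z = 6+1+3+10 = 20, so the finish is 20 weeks.
P lies on that path, so at 7 weeks the path becomes 21 weeks.
No other chain overtakes it, so the finish is 21 weeks.
Change in finish: 21 − 20 = +1 weeks.

1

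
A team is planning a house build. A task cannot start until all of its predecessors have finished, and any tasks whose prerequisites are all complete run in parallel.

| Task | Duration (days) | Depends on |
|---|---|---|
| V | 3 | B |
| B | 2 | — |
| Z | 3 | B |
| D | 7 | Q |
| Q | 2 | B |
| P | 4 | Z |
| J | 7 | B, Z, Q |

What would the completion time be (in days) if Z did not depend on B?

11

Original critical path: B→Z→J = 2+3+7 = 12 ⇒ 12 days.
Without B→Z, Z's earliest start moves from 2 to 0.
New critical path: B→Q→D = 2+2+7 = 11 ⇒ 11 days.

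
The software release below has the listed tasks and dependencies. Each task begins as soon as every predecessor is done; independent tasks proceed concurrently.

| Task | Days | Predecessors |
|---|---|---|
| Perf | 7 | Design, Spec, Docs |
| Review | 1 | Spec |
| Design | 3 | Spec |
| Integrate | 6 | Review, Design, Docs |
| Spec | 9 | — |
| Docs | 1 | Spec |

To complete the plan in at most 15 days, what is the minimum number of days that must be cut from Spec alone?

4

Current finish: 19 days; target: 15.
Spec is on every critical path, so each day cut from Spec cuts the finish by one (this holds down to a finish of 11).
Need 19 − 15 = 4 days off Spec → Spec becomes 5 days, finish becomes 15.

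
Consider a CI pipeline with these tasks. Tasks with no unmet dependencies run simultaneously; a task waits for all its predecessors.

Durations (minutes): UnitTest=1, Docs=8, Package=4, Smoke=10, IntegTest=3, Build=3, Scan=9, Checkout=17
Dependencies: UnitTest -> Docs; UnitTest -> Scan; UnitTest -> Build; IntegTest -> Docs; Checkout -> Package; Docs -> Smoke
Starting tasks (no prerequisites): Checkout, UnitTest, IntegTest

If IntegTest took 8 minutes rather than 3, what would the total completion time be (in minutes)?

26

Actual critical path: IntegTest→Docs→Smoke = 3+8+10 = 21 ⇒ 21 minutes.
IntegTest is on the critical path; changing it to 8 makes that path 26 minutes.
That remains the longest chain; total 26 minutes.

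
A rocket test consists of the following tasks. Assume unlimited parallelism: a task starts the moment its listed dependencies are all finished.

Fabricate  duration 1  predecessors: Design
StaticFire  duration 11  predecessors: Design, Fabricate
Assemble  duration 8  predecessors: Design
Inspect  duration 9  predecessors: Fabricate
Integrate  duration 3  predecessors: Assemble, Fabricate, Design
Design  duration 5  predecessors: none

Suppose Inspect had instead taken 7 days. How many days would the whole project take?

17

Actual critical path: Design→Fabricate→StaticFire = 5+1+11 = 17 ⇒ 17 days.
Inspect has 2 days of float (longest path through it is 15).
The critical path is still Design→Fabricate→StaticFire; finish is now 17 days.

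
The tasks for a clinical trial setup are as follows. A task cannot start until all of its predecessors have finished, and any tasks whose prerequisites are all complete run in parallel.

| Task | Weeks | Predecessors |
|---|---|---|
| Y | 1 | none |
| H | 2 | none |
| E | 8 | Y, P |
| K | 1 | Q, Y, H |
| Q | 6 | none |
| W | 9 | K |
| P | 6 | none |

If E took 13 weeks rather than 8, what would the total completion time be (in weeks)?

The binding path is Q→K→W = 6+1+9 = 16; finish at 16 weeks.
The longest path through E is only 14 weeks, so E has float 2.
Now P→E = 6+13 = 19 is longest, so the finish becomes 19 weeks.

19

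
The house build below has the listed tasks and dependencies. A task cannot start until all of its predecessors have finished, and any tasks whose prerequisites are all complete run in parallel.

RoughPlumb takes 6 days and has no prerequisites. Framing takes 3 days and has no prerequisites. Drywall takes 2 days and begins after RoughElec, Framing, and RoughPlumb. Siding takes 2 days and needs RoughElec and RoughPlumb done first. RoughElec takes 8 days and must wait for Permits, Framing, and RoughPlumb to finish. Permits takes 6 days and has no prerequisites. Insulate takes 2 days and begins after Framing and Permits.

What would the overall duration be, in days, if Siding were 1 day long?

Baseline: Permits→RoughElec→Siding = 6+8+2 = 16 → 16 days.
Siding lies on that path, so at 1 day the path becomes 15 days.
Now Permits→RoughElec→Drywall = 6+8+2 = 16 is longest, so the finish becomes 16 days.

16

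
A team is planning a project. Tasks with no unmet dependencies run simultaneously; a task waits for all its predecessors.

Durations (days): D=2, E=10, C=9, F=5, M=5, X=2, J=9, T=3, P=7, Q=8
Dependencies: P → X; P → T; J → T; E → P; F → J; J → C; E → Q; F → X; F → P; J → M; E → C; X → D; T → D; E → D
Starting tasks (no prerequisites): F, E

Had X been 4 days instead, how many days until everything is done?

Baseline: F→J→C = 5+9+9 = 23 → 23 days.
The longest path through X is only 21 days, so X has float 2.
No other chain overtakes it, so the finish is 23 days.

23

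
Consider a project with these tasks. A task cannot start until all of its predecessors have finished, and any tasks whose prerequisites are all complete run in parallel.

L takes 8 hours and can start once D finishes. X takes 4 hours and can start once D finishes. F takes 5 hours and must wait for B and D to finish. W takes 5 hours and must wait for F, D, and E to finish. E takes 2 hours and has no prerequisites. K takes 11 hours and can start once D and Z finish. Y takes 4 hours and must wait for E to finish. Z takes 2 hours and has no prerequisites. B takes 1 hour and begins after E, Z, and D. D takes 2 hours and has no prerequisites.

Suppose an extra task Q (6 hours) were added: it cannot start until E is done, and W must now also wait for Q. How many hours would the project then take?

Originally the project takes 13 hours.
With Q inserted, W now waits for max(F, D, E, Q).
New critical path: E→Q→W = 2+6+5 = 13 ⇒ 13 hours.

13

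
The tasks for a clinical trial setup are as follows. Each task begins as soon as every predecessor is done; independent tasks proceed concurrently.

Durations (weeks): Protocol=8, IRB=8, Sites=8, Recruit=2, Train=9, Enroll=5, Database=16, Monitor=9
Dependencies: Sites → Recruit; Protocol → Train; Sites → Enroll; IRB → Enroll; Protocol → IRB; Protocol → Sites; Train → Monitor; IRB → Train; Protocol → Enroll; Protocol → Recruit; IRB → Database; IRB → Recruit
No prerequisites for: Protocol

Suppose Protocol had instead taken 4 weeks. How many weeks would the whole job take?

30

Actual critical path: Protocol→IRB→Train→Monitor = 8+8+9+9 = 34 ⇒ 34 weeks.
Protocol lies on that path, so at 4 weeks the path becomes 30 weeks.
That remains the longest chain; total 30 weeks.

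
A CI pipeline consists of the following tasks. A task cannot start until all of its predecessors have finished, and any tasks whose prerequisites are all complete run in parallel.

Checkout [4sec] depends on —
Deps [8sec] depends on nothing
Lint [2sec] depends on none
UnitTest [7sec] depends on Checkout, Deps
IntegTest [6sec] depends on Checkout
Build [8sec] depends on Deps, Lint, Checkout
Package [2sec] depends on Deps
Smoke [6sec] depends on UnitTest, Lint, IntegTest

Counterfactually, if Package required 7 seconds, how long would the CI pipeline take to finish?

Actual critical path: Deps→UnitTest→Smoke = 8+7+6 = 21 ⇒ 21 seconds.
Package has 11 seconds of float (longest path through it is 10).
No other chain overtakes it, so the finish is 21 seconds.

21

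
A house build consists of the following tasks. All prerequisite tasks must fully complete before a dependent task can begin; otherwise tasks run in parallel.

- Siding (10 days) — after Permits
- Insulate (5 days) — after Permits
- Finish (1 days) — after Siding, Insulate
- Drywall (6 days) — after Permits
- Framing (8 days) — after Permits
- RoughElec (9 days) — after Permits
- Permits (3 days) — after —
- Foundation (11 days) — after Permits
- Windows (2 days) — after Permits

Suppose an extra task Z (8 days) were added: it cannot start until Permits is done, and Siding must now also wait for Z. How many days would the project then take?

22

Originally the project takes 14 days.
With Z inserted, Siding now waits for max(Permits, Z).
New critical path: Permits→Z→Siding→Finish = 3+8+10+1 = 22 ⇒ 22 days.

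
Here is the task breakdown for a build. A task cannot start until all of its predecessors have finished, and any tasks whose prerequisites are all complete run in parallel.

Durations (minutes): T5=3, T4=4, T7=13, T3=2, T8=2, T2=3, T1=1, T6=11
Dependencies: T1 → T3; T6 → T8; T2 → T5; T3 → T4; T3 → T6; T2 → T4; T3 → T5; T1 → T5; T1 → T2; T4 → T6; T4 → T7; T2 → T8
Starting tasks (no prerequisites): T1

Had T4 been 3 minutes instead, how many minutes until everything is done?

20

Critical path before the change: T1→T2→T4→T6→T8 = 1+3+4+11+2 = 21 giving 21 minutes.
T4 lies on that path, so at 3 minutes the path becomes 20 minutes.
No other chain overtakes it, so the finish is 20 minutes.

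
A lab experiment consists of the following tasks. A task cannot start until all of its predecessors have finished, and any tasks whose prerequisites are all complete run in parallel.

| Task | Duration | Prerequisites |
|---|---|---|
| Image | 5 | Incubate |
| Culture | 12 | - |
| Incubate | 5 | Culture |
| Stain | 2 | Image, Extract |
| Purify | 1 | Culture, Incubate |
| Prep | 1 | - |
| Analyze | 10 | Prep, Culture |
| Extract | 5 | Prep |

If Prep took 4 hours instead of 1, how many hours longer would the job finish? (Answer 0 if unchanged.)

Critical path before the change: Culture→Incubate→Image→Stain = 12+5+5+2 = 24 giving 24 hours.
The longest path through Prep is only 11 hours, so Prep has float 13.
That remains the longest chain; total 24 hours.
Change in finish: 24 − 24 = +0 hours.

0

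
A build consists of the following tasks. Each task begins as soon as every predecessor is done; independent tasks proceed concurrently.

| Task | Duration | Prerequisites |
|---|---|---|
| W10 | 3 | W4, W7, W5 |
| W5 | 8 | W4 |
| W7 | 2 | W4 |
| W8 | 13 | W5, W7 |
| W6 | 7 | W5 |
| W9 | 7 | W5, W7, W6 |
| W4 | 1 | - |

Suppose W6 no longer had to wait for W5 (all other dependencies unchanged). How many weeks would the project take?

With the dependency in place, W4→W5→W6→W9 = 1+8+7+7 = 23 sets the finish at 23 weeks.
Without W5→W6, W6's earliest start moves from 9 to 0.
After: W4→W5→W8 = 1+8+13 = 22 → 22 weeks.

22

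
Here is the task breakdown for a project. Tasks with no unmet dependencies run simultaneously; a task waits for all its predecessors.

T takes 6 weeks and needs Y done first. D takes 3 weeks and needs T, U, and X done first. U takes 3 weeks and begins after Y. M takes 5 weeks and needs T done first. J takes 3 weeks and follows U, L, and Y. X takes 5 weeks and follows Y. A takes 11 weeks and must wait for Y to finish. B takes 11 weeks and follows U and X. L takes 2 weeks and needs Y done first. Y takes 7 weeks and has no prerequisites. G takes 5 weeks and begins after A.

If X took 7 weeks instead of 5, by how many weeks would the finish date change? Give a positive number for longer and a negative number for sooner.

2

Baseline: Y→X→B = 7+5+11 = 23 → 23 weeks.
Since X is critical, the +2 change carries straight to that chain (now 25 weeks).
No other chain overtakes it, so the finish is 25 weeks.
Change in finish: 25 − 23 = +2 weeks.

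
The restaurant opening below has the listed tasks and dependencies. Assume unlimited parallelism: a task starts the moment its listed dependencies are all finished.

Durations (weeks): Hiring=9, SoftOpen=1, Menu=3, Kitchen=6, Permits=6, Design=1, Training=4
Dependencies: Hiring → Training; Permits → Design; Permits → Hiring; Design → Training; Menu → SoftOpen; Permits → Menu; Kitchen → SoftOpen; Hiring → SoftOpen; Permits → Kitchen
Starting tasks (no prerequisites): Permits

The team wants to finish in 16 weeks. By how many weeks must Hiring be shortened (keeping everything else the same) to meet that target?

Current finish: 19 weeks; target: 16.
Hiring is on every critical path, so each week cut from Hiring cuts the finish by one (this holds down to a finish of 13).
Need 19 − 16 = 3 weeks off Hiring → Hiring becomes 6 weeks, finish becomes 16.

3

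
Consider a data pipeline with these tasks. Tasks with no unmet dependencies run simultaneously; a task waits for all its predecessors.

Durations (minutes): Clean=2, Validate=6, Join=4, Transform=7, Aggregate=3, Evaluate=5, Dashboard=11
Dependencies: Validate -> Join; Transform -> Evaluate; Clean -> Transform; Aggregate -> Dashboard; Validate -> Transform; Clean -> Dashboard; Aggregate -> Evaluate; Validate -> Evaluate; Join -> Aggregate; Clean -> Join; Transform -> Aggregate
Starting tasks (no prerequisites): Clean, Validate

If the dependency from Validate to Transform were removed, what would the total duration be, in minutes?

Before: longest chain Validate→Transform→Aggregate→Dashboard = 6+7+3+11 = 27, finish 27.
Without Validate→Transform, Transform's earliest start moves from 6 to 2.
The longest chain is now Validate→Join→Aggregate→Dashboard = 6+4+3+11 = 24, so the project takes 24 minutes.

24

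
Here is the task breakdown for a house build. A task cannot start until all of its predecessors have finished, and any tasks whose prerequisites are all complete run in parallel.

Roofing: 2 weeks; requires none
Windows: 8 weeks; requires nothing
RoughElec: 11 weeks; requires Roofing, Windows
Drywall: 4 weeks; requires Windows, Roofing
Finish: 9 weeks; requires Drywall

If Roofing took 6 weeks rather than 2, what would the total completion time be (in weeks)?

21

Critical path before the change: Windows→Drywall→Finish = 8+4+9 = 21 giving 21 weeks.
Roofing is off the critical path — its longest chain is 15 weeks, giving 6 of slack.
No other chain overtakes it, so the finish is 21 weeks.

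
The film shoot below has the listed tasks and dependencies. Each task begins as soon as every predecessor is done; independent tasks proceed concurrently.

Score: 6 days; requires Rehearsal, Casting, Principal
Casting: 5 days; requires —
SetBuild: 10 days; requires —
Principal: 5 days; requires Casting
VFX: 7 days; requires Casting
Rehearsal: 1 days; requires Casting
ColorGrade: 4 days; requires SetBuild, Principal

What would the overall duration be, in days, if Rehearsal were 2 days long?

16

As given, the longest chain is Casting→Principal→Score = 5+5+6 = 16, so the finish is 16 days.
Rehearsal is off the critical path — its longest chain is 12 days, giving 4 of slack.
The critical path is still Casting→Principal→Score; finish is now 16 days.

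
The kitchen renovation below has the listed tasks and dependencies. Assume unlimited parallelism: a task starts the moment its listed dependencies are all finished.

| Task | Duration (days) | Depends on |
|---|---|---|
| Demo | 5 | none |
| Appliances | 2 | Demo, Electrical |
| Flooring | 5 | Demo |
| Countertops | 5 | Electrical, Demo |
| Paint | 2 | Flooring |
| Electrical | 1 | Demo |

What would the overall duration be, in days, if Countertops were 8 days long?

The binding path is Demo→Flooring→Paint = 5+5+2 = 12; finish at 12 days.
Countertops has 1 day of float (longest path through it is 11).
Now Demo→Electrical→Countertops = 5+1+8 = 14 is longest, so the finish becomes 14 days.

14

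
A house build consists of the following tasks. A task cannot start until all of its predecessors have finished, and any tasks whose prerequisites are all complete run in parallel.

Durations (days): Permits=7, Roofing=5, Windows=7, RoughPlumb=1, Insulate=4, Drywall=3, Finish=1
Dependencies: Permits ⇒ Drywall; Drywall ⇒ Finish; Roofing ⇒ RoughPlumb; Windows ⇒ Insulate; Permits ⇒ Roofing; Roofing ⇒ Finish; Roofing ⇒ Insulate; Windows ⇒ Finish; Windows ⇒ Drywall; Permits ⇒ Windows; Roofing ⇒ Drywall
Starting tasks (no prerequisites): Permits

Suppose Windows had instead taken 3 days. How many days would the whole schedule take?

16

Baseline: Permits→Windows→Insulate = 7+7+4 = 18 → 18 days.
Since Windows is critical, the -4 change carries straight to that chain (now 14 days).
New critical path: Permits→Roofing→Insulate = 7+5+4 = 16 ⇒ 16 days.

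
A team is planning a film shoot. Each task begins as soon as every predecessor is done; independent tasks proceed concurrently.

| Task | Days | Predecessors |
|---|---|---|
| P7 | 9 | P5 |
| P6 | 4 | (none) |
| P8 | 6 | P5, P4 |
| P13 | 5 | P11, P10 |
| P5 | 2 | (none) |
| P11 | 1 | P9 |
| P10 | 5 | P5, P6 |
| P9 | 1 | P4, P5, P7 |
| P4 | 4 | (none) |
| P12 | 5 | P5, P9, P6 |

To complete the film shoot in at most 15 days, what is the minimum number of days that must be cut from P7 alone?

Current finish: 18 days; target: 15.
P7 is on every critical path, so each day cut from P7 cuts the finish by one (this holds down to a finish of 14).
Need 18 − 15 = 3 days off P7 → P7 becomes 6 days, finish becomes 15.

3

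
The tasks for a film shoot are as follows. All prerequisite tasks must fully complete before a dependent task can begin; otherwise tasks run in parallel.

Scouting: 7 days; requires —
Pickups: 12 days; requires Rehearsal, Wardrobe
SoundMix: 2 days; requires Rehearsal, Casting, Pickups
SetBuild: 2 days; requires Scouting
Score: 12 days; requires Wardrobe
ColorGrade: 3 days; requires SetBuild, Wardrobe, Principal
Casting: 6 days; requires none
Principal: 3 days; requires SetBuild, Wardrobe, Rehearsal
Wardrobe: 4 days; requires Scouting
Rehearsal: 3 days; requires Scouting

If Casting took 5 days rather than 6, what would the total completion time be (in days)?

Baseline: Scouting→Wardrobe→Pickups→SoundMix = 7+4+12+2 = 25 → 25 days.
Casting is off the critical path — its longest chain is 8 days, giving 17 of slack.
The critical path is still Scouting→Wardrobe→Pickups→SoundMix; finish is now 25 days.

25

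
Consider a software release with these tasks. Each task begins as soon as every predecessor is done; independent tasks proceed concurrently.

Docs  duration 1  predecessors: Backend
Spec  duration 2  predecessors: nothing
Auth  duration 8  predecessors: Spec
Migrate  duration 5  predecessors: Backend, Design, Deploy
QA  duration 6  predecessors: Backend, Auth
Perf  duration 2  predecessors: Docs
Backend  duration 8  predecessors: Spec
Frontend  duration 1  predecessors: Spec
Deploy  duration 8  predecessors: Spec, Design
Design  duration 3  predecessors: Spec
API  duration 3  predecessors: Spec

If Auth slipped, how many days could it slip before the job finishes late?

The longest chain is Spec→Design→Deploy→Migrate = 2+3+8+5 = 18; overall finish 18 days.
Longest path through Auth: 16 days (earliest finish 10, latest finish 12).
So Auth can slip 12 − 10 = 2 days.

2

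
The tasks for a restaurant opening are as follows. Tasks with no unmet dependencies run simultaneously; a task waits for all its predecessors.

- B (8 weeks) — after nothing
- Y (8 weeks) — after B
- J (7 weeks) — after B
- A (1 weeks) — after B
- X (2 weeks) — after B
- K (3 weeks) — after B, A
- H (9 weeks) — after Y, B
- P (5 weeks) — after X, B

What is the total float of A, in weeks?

The longest chain is B→Y→H = 8+8+9 = 25; overall finish 25 weeks.
Longest path through A: 12 weeks (earliest finish 9, latest finish 22).
Float = 25 − 12 = 13.

13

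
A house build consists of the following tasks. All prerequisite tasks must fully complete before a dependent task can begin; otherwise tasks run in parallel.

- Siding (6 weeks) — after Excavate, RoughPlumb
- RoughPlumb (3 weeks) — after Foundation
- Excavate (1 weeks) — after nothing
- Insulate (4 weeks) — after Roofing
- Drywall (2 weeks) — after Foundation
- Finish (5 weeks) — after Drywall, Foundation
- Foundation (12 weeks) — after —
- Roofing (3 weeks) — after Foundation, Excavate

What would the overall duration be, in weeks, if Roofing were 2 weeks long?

The binding path is Foundation→RoughPlumb→Siding = 12+3+6 = 21; finish at 21 weeks.
Roofing is off the critical path — its longest chain is 19 weeks, giving 2 of slack.
The critical path is still Foundation→RoughPlumb→Siding; finish is now 21 weeks.

21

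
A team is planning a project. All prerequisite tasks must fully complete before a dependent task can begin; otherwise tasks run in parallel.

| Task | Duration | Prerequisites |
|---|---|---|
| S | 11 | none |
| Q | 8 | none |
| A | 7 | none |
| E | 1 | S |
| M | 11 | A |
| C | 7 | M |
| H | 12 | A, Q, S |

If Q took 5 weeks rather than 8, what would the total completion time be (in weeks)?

Baseline: A→M→C = 7+11+7 = 25 → 25 weeks.
The longest path through Q is only 20 weeks, so Q has float 5.
No other chain overtakes it, so the finish is 25 weeks.

25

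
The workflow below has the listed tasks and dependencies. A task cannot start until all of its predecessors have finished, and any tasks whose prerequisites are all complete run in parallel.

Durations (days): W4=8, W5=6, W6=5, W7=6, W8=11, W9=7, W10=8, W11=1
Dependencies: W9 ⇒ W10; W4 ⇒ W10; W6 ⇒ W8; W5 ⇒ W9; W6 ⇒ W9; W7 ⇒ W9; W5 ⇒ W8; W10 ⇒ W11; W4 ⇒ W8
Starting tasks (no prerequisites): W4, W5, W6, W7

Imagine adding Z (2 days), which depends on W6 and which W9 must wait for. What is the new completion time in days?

23

Originally the schedule takes 22 days.
With Z inserted, W9 now waits for max(W5, W6, W7, Z).
New critical path: W6→Z→W9→W10→W11 = 5+2+7+8+1 = 23 ⇒ 23 days.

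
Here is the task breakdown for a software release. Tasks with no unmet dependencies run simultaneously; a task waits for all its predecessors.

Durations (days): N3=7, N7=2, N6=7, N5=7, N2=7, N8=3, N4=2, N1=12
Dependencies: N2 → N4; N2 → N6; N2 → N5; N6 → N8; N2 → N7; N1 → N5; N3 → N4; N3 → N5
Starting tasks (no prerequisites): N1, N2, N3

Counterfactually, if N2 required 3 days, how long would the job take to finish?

19

As given, the longest chain is N1→N5 = 12+7 = 19, so the finish is 19 days.
The longest path through N2 is only 17 days, so N2 has float 2.
No other chain overtakes it, so the finish is 19 days.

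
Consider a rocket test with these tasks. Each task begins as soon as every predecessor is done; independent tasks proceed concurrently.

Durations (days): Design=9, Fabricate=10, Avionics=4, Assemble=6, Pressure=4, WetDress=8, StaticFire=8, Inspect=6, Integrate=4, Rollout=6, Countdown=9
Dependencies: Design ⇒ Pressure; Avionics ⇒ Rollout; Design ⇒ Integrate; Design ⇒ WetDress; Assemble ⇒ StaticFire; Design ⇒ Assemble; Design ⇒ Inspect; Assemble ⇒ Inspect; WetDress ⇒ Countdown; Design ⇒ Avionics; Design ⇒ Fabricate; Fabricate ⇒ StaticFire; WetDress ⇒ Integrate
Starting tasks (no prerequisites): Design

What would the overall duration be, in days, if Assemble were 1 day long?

Actual critical path: Design→Fabricate→StaticFire = 9+10+8 = 27 ⇒ 27 days.
Assemble is off the critical path — its longest chain is 23 days, giving 4 of slack.
The critical path is still Design→Fabricate→StaticFire; finish is now 27 days.

27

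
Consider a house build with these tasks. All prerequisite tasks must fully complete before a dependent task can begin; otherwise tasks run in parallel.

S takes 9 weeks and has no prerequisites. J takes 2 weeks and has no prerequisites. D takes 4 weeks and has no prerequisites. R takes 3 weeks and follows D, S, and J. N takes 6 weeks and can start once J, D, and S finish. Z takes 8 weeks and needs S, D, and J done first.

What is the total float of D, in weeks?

5

The longest chain is S→Z = 9+8 = 17; overall finish 17 weeks.
The longest chain containing D totals 12 weeks.
Float = 17 − 12 = 5.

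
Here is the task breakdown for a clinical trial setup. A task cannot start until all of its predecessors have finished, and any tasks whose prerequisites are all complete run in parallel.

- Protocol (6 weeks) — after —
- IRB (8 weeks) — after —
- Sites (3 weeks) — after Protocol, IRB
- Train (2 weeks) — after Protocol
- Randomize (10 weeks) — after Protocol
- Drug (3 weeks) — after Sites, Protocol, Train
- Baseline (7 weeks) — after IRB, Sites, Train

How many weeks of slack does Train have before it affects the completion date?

The longest chain is IRB→Sites→Baseline = 8+3+7 = 18; overall finish 18 weeks.
The longest chain containing Train totals 15 weeks.
Slack of Train = 9 − 6 = 3 weeks.

3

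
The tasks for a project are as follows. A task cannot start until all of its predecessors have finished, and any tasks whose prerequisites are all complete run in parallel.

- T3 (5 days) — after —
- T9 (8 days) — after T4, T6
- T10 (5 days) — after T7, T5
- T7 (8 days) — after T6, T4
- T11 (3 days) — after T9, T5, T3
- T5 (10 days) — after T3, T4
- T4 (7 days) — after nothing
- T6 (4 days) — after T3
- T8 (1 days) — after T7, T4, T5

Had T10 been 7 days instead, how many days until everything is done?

The binding path is T3→T6→T7→T10 = 5+4+8+5 = 22; finish at 22 days.
Since T10 is critical, the +2 change carries straight to that chain (now 24 days).
No other chain overtakes it, so the finish is 24 days.

24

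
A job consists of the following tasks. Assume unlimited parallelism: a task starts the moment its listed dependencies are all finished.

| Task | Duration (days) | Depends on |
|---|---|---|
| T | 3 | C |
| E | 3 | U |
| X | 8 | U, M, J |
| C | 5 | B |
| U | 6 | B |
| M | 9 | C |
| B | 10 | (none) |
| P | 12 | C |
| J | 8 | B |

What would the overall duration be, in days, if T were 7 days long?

Critical path before the change: B→C→M→X = 10+5+9+8 = 32 giving 32 days.
The longest path through T is only 18 days, so T has float 14.
That remains the longest chain; total 32 days.

32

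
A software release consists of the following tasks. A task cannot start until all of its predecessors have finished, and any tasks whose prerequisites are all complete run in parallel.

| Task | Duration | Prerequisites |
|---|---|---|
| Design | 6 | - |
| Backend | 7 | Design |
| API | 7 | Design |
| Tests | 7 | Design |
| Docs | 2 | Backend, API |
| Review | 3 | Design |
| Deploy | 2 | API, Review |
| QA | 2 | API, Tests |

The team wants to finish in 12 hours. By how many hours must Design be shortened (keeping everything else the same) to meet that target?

Current finish: 15 hours; target: 12.
Design is on every critical path, so each hour cut from Design cuts the finish by one (this holds down to a finish of 10).
Need 15 − 12 = 3 hours off Design → Design becomes 3 hours, finish becomes 12.

3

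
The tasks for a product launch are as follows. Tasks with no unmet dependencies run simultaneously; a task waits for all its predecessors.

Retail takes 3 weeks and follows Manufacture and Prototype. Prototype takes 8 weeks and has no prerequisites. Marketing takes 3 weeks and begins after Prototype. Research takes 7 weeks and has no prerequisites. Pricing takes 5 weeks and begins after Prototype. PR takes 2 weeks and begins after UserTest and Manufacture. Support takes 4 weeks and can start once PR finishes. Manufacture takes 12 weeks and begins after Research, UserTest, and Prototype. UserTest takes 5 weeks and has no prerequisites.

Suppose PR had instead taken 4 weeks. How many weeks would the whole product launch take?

Critical path before the change: Prototype→Manufacture→PR→Support = 8+12+2+4 = 26 giving 26 weeks.
PR is on the critical path; changing it to 4 makes that path 28 weeks.
No other chain overtakes it, so the finish is 28 weeks.

28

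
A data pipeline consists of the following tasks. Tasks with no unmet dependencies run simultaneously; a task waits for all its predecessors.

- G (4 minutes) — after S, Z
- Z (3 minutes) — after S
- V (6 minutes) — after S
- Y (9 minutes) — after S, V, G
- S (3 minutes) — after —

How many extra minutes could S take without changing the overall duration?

0

S→Z→G→Y = 3+3+4+9 = 19 sets the makespan at 19 minutes.
The longest chain containing S totals 19 minutes.
So S can slip 3 − 3 = 0 minutes.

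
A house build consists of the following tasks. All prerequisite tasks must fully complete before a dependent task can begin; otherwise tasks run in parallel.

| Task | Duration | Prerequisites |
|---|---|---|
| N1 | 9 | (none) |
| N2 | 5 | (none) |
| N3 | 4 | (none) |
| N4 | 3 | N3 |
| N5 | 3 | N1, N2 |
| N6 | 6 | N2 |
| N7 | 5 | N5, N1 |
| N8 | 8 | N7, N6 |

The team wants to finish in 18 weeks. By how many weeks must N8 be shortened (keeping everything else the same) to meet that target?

Current finish: 25 weeks; target: 18.
N8 is on every critical path, so each week cut from N8 cuts the finish by one (this holds down to a finish of 18).
Need 25 − 18 = 7 weeks off N8 → N8 becomes 1 week, finish becomes 18.

7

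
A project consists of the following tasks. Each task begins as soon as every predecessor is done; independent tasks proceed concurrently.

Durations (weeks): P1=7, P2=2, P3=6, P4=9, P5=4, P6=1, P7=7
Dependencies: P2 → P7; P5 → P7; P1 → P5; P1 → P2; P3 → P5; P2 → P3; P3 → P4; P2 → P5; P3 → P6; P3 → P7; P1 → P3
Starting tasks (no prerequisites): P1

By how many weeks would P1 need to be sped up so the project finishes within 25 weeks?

1

Current finish: 26 weeks; target: 25.
P1 is on every critical path, so each week cut from P1 cuts the finish by one (this holds down to a finish of 20).
Need 26 − 25 = 1 week off P1 → P1 becomes 6 weeks, finish becomes 25.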